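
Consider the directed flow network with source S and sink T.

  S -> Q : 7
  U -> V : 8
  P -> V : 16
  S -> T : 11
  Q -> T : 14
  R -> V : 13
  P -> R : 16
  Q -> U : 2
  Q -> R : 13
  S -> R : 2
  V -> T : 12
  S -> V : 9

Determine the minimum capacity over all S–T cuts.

Augment S→T: bottleneck 11, flow now 11.
Augment S→Q→T: bottleneck 7, flow now 18.
Augment S→V→T: bottleneck 9, flow now 27.
Augment S→R→V→T: bottleneck 2, flow now 29.
No augmenting path remains; maximum flow = 29.
By max-flow min-cut, the minimum cut capacity equals the max flow.
In the residual graph, reachable from S: {S}.
Min-cut edges: S→Q (7), S→R (2), S→V (9), S→T (11); capacity 7 + 2 + 9 + 11 = 29.

29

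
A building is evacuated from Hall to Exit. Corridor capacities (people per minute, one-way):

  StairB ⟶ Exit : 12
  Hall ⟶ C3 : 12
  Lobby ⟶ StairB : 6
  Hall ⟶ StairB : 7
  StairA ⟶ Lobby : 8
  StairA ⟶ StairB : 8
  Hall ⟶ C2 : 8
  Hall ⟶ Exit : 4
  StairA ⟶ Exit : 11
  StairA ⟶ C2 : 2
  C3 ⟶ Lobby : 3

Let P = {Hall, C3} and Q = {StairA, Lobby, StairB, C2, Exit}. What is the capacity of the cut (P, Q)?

22

Edges leaving {Hall, C3}: Hall→StairB (7), Hall→C2 (8), Hall→Exit (4), C3→Lobby (3).
Cut capacity = 7 + 8 + 4 + 3 = 22.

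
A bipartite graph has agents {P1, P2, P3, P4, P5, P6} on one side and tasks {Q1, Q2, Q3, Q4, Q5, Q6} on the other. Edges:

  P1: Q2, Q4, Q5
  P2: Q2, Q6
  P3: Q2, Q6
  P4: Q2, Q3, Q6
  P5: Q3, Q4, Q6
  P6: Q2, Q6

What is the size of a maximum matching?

5

Unit-capacity flow: source→left, listed edges, right→sink; max matching = max flow.
Augmenting path P1→Q2 (+1); matched 1.
Augmenting path P2→Q6 (+1); matched 2.
Augmenting path P4→Q3 (+1); matched 3.
Augmenting path P5→Q4 (+1); matched 4.
Augmenting path P3→Q2→P1→Q5 (+1); matched 5.
No augmenting path remains; maximum matching = 5.
König certificate: {P1, P4, P5, Q2, Q6} is a vertex cover of size 5 (every listed pair touches it), so no matching can be larger.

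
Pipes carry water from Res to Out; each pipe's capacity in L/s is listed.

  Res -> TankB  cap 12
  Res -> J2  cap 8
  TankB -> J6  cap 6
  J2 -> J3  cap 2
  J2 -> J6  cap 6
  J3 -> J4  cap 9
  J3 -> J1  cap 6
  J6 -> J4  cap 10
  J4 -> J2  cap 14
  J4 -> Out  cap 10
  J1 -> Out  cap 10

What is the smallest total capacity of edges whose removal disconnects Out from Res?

Augment Res→TankB→J6→J4→Out: bottleneck 6, flow now 6.
Augment Res→J2→J3→J4→Out: bottleneck 2, flow now 8.
Augment Res→J2→J6→J4→Out: bottleneck 2, flow now 10.
Augment Res→J2→J6→J4→J3→J1→Out: bottleneck 2, flow now 12. (uses reverse residual edge)
No augmenting path remains; maximum flow = 12.
By max-flow min-cut, the minimum cut capacity equals the max flow.
In the residual graph, reachable from Res: {Res, TankB, J2, J6}.
Min-cut edges: J2→J3 (2), J6→J4 (10); capacity 2 + 10 = 12.

12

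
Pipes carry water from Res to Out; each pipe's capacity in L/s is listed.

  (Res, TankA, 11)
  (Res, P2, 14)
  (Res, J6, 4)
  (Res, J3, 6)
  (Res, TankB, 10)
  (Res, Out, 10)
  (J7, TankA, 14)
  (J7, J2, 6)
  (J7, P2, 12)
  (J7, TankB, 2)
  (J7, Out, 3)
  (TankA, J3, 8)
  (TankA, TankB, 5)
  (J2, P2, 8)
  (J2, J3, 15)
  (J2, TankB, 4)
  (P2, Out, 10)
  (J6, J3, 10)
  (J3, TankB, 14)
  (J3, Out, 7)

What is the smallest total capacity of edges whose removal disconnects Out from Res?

27

Augment Res→Out: bottleneck 10, flow now 10.
Augment Res→P2→Out: bottleneck 10, flow now 20.
Augment Res→J3→Out: bottleneck 6, flow now 26.
Augment Res→TankA→J3→Out: bottleneck 1, flow now 27.
No augmenting path remains; maximum flow = 27.
By max-flow min-cut, the minimum cut capacity equals the max flow.
In the residual graph, reachable from Res: {Res, TankA, P2, J6, J3, TankB}.
Min-cut edges: Res→Out (10), P2→Out (10), J3→Out (7); capacity 10 + 10 + 7 = 27.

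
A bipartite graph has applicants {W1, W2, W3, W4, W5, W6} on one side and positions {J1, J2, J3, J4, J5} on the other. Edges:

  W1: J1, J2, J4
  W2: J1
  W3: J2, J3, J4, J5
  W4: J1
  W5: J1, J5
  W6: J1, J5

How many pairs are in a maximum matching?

Unit-capacity flow: source→left, listed edges, right→sink; max matching = max flow.
Augmenting path W1→J1 (+1); matched 1.
Augmenting path W3→J2 (+1); matched 2.
Augmenting path W5→J5 (+1); matched 3.
Augmenting path W2→J1→W1→J4 (+1); matched 4.
No augmenting path remains; maximum matching = 4.
König certificate: {W1, W3, J1, J5} is a vertex cover of size 4 (every listed pair touches it), so no matching can be larger.

4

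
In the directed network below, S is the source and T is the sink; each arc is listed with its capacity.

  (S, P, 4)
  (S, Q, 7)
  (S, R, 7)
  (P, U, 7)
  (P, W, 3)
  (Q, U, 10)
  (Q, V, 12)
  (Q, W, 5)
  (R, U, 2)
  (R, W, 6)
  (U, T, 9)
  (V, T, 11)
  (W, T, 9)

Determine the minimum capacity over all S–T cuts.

Augment S→P→U→T: bottleneck 4, flow now 4.
Augment S→Q→U→T: bottleneck 5, flow now 9.
Augment S→Q→V→T: bottleneck 2, flow now 11.
Augment S→R→W→T: bottleneck 6, flow now 17.
Augment S→R→U→P→W→T: bottleneck 1, flow now 18. (uses reverse residual edge)
No augmenting path remains; maximum flow = 18.
By max-flow min-cut, the minimum cut capacity equals the max flow.
In the residual graph, reachable from S: {S}.
Min-cut edges: S→P (4), S→Q (7), S→R (7); capacity 4 + 7 + 7 = 18.

18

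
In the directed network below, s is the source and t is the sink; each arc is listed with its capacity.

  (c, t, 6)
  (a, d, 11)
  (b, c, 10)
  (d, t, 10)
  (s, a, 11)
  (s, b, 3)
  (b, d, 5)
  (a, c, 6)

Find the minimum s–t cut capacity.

Augment s→a→c→t: bottleneck 6, flow now 6.
Augment s→a→d→t: bottleneck 5, flow now 11.
Augment s→b→d→t: bottleneck 3, flow now 14.
No augmenting path remains; maximum flow = 14.
By max-flow min-cut, the minimum cut capacity equals the max flow.
In the residual graph, reachable from s: {s}.
Min-cut edges: s→a (11), s→b (3); capacity 11 + 3 = 14.

14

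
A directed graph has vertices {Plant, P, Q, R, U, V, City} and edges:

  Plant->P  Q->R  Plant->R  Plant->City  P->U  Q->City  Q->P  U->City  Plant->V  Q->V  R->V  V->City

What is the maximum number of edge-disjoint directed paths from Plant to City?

3

Assign every edge capacity 1; by Menger, the answer equals the max flow.
Path Plant→City (+1); total 1.
Path Plant→V→City (+1); total 2.
Path Plant→P→U→City (+1); total 3.
No residual Plant→City path; max flow = 3.
Certifying cut of size 3: {Plant→City, Plant→P, V→City}.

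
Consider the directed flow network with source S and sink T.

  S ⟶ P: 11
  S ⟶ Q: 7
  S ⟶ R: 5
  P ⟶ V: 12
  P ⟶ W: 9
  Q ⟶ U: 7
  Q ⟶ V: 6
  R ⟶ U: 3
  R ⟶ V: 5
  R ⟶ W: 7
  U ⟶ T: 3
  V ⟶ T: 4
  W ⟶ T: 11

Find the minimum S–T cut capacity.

Augment S→P→V→T: bottleneck 4, flow now 4.
Augment S→P→W→T: bottleneck 7, flow now 11.
Augment S→Q→U→T: bottleneck 3, flow now 14.
Augment S→R→W→T: bottleneck 4, flow now 18.
No augmenting path remains; maximum flow = 18.
By max-flow min-cut, the minimum cut capacity equals the max flow.
In the residual graph, reachable from S: {S, P, Q, R, U, V, W}.
Min-cut edges: U→T (3), V→T (4), W→T (11); capacity 3 + 4 + 11 = 18.

18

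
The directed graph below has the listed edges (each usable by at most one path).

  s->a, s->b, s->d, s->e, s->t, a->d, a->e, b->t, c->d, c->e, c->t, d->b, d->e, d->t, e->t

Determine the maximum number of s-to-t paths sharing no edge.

Assign every edge capacity 1; by Menger, the answer equals the max flow.
Path s→t (+1); total 1.
Path s→b→t (+1); total 2.
Path s→d→t (+1); total 3.
Path s→e→t (+1); total 4.
No residual s→t path; max flow = 4.
Certifying cut of size 4: {b→t, d→t, e→t, s→t}.

4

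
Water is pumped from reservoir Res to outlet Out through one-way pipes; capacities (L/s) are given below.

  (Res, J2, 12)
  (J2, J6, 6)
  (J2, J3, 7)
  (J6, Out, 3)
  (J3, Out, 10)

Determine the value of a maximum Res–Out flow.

10

Augment Res→J2→J6→Out: bottleneck 3, flow now 3.
Augment Res→J2→J3→Out: bottleneck 7, flow now 10.
No augmenting path remains; maximum flow = 10.
In the residual graph, reachable from Res: {Res, J2, J6}.
Min-cut edges: J2→J3 (7), J6→Out (3); capacity 7 + 3 = 10.
This cut is saturated, so no flow can exceed 10.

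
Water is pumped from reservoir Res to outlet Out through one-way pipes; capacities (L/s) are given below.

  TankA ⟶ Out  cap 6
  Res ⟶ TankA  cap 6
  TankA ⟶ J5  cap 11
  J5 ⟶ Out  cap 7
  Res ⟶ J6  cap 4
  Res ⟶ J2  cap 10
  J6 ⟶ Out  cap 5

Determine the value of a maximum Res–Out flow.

10

Augment Res→TankA→Out: bottleneck 6, flow now 6.
Augment Res→J6→Out: bottleneck 4, flow now 10.
No augmenting path remains; maximum flow = 10.
In the residual graph, reachable from Res: {Res, J2}.
Min-cut edges: Res→TankA (6), Res→J6 (4); capacity 6 + 4 = 10.
This cut is saturated, so no flow can exceed 10.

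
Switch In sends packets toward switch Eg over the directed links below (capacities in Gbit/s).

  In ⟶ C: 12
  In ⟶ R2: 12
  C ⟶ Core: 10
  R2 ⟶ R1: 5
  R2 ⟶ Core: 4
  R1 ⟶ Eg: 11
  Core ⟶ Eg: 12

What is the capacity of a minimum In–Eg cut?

Augment In→C→Core→Eg: bottleneck 10, flow now 10.
Augment In→R2→R1→Eg: bottleneck 5, flow now 15.
Augment In→R2→Core→Eg: bottleneck 2, flow now 17.
No augmenting path remains; maximum flow = 17.
By max-flow min-cut, the minimum cut capacity equals the max flow.
In the residual graph, reachable from In: {In, C, R2, Core}.
Min-cut edges: R2→R1 (5), Core→Eg (12); capacity 5 + 12 = 17.

17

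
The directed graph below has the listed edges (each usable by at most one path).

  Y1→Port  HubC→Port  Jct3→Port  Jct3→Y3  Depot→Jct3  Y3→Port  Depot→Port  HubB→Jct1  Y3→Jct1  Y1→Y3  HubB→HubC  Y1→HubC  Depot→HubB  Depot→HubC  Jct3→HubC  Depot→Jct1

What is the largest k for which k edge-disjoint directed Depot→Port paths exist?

Assign every edge capacity 1; by Menger, the answer equals the max flow.
Path Depot→Port (+1); total 1.
Path Depot→Jct3→Port (+1); total 2.
Path Depot→HubC→Port (+1); total 3.
No residual Depot→Port path; max flow = 3.
Certifying cut of size 3: {Depot→Jct3, Depot→Port, HubC→Port}.

3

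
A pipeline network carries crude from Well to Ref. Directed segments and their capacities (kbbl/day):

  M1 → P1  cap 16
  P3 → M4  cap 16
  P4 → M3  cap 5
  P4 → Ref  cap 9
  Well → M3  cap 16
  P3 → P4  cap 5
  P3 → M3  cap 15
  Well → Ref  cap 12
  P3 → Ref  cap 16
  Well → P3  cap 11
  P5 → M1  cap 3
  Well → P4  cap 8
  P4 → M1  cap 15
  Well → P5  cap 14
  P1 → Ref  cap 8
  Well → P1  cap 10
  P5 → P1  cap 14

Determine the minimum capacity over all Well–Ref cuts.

39

Augment Well→Ref: bottleneck 12, flow now 12.
Augment Well→P3→Ref: bottleneck 11, flow now 23.
Augment Well→P4→Ref: bottleneck 8, flow now 31.
Augment Well→P1→Ref: bottleneck 8, flow now 39.
No augmenting path remains; maximum flow = 39.
By max-flow min-cut, the minimum cut capacity equals the max flow.
In the residual graph, reachable from Well: {Well, M1, P5, M3, P1}.
Min-cut edges: Well→P3 (11), Well→P4 (8), Well→Ref (12), P1→Ref (8); capacity 11 + 8 + 12 + 8 = 39.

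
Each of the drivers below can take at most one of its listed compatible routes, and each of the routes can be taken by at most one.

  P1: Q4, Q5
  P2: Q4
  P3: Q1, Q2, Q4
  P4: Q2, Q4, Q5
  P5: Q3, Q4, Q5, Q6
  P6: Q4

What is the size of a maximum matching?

Unit-capacity flow: source→left, listed edges, right→sink; max matching = max flow.
Augmenting path P1→Q4 (+1); matched 1.
Augmenting path P3→Q1 (+1); matched 2.
Augmenting path P4→Q2 (+1); matched 3.
Augmenting path P5→Q3 (+1); matched 4.
Augmenting path P2→Q4→P1→Q5 (+1); matched 5.
No augmenting path remains; maximum matching = 5.
König certificate: {P1, P3, P4, P5, Q4} is a vertex cover of size 5 (every listed pair touches it), so no matching can be larger.

5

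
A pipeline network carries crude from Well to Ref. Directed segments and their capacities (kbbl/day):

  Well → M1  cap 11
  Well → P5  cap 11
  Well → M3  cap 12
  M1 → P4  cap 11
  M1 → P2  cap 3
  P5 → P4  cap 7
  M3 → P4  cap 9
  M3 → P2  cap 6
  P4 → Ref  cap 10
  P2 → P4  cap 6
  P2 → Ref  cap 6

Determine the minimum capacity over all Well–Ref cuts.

16

Augment Well→M1→P4→Ref: bottleneck 10, flow now 10.
Augment Well→M1→P2→Ref: bottleneck 1, flow now 11.
Augment Well→M3→P2→Ref: bottleneck 5, flow now 16.
No augmenting path remains; maximum flow = 16.
By max-flow min-cut, the minimum cut capacity equals the max flow.
In the residual graph, reachable from Well: {Well, M1, P5, M3, P4, P2}.
Min-cut edges: P4→Ref (10), P2→Ref (6); capacity 10 + 6 = 16.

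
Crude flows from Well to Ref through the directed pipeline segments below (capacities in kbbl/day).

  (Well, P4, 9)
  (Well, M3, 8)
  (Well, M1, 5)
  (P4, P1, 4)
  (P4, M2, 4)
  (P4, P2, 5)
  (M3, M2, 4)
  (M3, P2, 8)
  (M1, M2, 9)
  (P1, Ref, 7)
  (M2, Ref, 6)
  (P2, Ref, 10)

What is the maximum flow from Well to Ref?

Augment Well→P4→P1→Ref: bottleneck 4, flow now 4.
Augment Well→P4→M2→Ref: bottleneck 4, flow now 8.
Augment Well→P4→P2→Ref: bottleneck 1, flow now 9.
Augment Well→M3→M2→Ref: bottleneck 2, flow now 11.
Augment Well→M3→P2→Ref: bottleneck 6, flow now 17.
Augment Well→M1→M2→P4→P2→Ref: bottleneck 3, flow now 20. (uses reverse residual edge)
No augmenting path remains; maximum flow = 20.
In the residual graph, reachable from Well: {Well, P4, M3, M1, M2, P2}.
Min-cut edges: P4→P1 (4), M2→Ref (6), P2→Ref (10); capacity 4 + 6 + 10 = 20.
This cut is saturated, so no flow can exceed 20.

20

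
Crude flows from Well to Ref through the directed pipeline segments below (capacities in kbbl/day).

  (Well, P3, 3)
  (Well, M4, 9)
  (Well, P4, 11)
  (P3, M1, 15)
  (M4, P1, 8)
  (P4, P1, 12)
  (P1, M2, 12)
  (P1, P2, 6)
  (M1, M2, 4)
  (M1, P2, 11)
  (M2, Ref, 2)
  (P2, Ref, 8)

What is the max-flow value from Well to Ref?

Augment Well→P3→M1→M2→Ref: bottleneck 2, flow now 2.
Augment Well→P3→M1→P2→Ref: bottleneck 1, flow now 3.
Augment Well→M4→P1→P2→Ref: bottleneck 6, flow now 9.
Augment Well→M4→P1→M2→M1→P2→Ref: bottleneck 1, flow now 10. (uses reverse residual edge)
No augmenting path remains; maximum flow = 10.
In the residual graph, reachable from Well: {Well, P3, M4, P4, P1, M1, M2, P2}.
Min-cut edges: M2→Ref (2), P2→Ref (8); capacity 2 + 8 = 10.
This cut is saturated, so no flow can exceed 10.

10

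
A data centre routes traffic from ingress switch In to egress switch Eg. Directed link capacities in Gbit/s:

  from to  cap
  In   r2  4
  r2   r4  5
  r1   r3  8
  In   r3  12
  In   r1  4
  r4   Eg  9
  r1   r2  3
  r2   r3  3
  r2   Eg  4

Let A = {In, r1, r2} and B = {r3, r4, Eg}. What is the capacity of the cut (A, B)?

32

Edges leaving {In, r1, r2}: In→r3 (12), r1→r3 (8), r2→r3 (3), r2→r4 (5), r2→Eg (4).
Cut capacity = 12 + 8 + 3 + 5 + 4 = 32.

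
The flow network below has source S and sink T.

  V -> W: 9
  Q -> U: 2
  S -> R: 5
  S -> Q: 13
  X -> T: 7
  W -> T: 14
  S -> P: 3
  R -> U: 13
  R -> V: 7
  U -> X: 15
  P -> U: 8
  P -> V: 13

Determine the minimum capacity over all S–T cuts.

10

Augment S→P→U→X→T: bottleneck 3, flow now 3.
Augment S→Q→U→X→T: bottleneck 2, flow now 5.
Augment S→R→U→X→T: bottleneck 2, flow now 7.
Augment S→R→V→W→T: bottleneck 3, flow now 10.
No augmenting path remains; maximum flow = 10.
By max-flow min-cut, the minimum cut capacity equals the max flow.
In the residual graph, reachable from S: {S, Q}.
Min-cut edges: S→P (3), S→R (5), Q→U (2); capacity 3 + 5 + 2 = 10.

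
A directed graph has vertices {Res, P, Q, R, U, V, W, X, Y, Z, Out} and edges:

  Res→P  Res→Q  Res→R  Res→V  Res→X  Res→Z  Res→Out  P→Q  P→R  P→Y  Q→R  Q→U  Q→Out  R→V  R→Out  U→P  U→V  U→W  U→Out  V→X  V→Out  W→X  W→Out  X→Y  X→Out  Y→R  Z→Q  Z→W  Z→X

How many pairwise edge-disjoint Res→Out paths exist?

Assign every edge capacity 1; by Menger, the answer equals the max flow.
Path Res→Out (+1); total 1.
Path Res→Q→Out (+1); total 2.
Path Res→R→Out (+1); total 3.
Path Res→V→Out (+1); total 4.
Path Res→X→Out (+1); total 5.
Path Res→Z→W→Out (+1); total 6.
Path Res→P→Q→U→Out (+1); total 7.
No residual Res→Out path; max flow = 7.
Certifying cut of size 7: {Res→Out, Res→P, Res→Q, Res→R, Res→V, Res→X, Res→Z}.

7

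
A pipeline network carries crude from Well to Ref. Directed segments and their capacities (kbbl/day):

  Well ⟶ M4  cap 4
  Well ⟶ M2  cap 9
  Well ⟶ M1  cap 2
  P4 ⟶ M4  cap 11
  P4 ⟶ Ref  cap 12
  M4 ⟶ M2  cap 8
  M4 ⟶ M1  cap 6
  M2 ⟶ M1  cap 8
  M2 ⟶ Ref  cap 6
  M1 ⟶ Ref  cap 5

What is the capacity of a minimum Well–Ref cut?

Augment Well→M2→Ref: bottleneck 6, flow now 6.
Augment Well→M1→Ref: bottleneck 2, flow now 8.
Augment Well→M4→M1→Ref: bottleneck 3, flow now 11.
No augmenting path remains; maximum flow = 11.
By max-flow min-cut, the minimum cut capacity equals the max flow.
In the residual graph, reachable from Well: {Well, M4, M2, M1}.
Min-cut edges: M2→Ref (6), M1→Ref (5); capacity 6 + 5 = 11.

11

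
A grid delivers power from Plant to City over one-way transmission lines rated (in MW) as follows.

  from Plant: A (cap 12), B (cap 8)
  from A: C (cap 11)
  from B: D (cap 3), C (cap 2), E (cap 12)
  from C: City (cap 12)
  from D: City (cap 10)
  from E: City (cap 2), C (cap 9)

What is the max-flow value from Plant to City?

Augment Plant→A→C→City: bottleneck 11, flow now 11.
Augment Plant→B→C→City: bottleneck 1, flow now 12.
Augment Plant→B→D→City: bottleneck 3, flow now 15.
Augment Plant→B→E→City: bottleneck 2, flow now 17.
No augmenting path remains; maximum flow = 17.
In the residual graph, reachable from Plant: {Plant, A, B, C, E}.
Min-cut edges: B→D (3), C→City (12), E→City (2); capacity 3 + 12 + 2 = 17.
This cut is saturated, so no flow can exceed 17.

17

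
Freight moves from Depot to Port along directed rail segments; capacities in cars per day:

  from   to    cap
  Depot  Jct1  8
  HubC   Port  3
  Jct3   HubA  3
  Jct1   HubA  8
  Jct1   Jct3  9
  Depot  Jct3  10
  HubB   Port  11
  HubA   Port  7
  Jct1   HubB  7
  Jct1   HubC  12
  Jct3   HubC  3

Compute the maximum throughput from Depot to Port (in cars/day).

14

Augment Depot→Jct1→HubA→Port: bottleneck 7, flow now 7.
Augment Depot→Jct1→HubB→Port: bottleneck 1, flow now 8.
Augment Depot→Jct3→HubC→Port: bottleneck 3, flow now 11.
Augment Depot→Jct3→HubA→Jct1→HubB→Port: bottleneck 3, flow now 14. (uses reverse residual edge)
No augmenting path remains; maximum flow = 14.
In the residual graph, reachable from Depot: {Depot, Jct3}.
Min-cut edges: Depot→Jct1 (8), Jct3→HubA (3), Jct3→HubC (3); capacity 8 + 3 + 3 = 14.
This cut is saturated, so no flow can exceed 14.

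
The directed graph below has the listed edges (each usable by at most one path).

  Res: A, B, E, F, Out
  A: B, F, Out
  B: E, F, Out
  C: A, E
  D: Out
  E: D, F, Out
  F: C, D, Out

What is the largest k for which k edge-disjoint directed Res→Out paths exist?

Assign every edge capacity 1; by Menger, the answer equals the max flow.
Path Res→Out (+1); total 1.
Path Res→A→Out (+1); total 2.
Path Res→B→Out (+1); total 3.
Path Res→E→Out (+1); total 4.
Path Res→F→Out (+1); total 5.
No residual Res→Out path; max flow = 5.
Certifying cut of size 5: {Res→A, Res→B, Res→E, Res→F, Res→Out}.

5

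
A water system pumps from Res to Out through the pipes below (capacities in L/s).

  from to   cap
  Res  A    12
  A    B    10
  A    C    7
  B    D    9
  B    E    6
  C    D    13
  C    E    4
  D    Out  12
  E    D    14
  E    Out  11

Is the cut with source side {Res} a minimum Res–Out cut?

Given cut capacity: 12 = 12.
Augment Res→A→B→D→Out: bottleneck 9, flow now 9.
Augment Res→A→B→E→Out: bottleneck 1, flow now 10.
Augment Res→A→C→D→Out: bottleneck 2, flow now 12.
No augmenting path remains; maximum flow = 12.
Cut capacity 12 equals the max flow, so it is a minimum cut.

Yes — it is a minimum cut (capacity 12).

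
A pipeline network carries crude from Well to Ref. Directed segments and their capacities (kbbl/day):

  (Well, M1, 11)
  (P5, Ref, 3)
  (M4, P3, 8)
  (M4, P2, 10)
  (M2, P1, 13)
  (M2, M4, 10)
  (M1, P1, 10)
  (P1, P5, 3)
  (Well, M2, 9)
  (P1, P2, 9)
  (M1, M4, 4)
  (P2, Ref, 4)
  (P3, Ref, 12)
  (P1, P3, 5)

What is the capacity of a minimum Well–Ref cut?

Augment Well→M2→P1→P5→Ref: bottleneck 3, flow now 3.
Augment Well→M2→P1→P2→Ref: bottleneck 4, flow now 7.
Augment Well→M2→P1→P3→Ref: bottleneck 2, flow now 9.
Augment Well→M1→P1→P3→Ref: bottleneck 3, flow now 12.
Augment Well→M1→M4→P3→Ref: bottleneck 4, flow now 16.
Augment Well→M1→P1→M2→M4→P3→Ref: bottleneck 3, flow now 19. (uses reverse residual edge)
No augmenting path remains; maximum flow = 19.
By max-flow min-cut, the minimum cut capacity equals the max flow.
In the residual graph, reachable from Well: {Well, M2, M1, P1, M4, P2, P3}.
Min-cut edges: P1→P5 (3), P2→Ref (4), P3→Ref (12); capacity 3 + 4 + 12 = 19.

19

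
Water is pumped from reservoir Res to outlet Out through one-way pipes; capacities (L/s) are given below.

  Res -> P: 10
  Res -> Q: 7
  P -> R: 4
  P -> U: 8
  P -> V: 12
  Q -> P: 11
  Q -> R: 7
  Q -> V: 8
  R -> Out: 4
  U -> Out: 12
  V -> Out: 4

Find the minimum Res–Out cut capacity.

16

Augment Res→P→R→Out: bottleneck 4, flow now 4.
Augment Res→P→U→Out: bottleneck 6, flow now 10.
Augment Res→Q→V→Out: bottleneck 4, flow now 14.
Augment Res→Q→P→U→Out: bottleneck 2, flow now 16.
No augmenting path remains; maximum flow = 16.
By max-flow min-cut, the minimum cut capacity equals the max flow.
In the residual graph, reachable from Res: {Res, P, Q, R, V}.
Min-cut edges: P→U (8), R→Out (4), V→Out (4); capacity 8 + 4 + 4 = 16.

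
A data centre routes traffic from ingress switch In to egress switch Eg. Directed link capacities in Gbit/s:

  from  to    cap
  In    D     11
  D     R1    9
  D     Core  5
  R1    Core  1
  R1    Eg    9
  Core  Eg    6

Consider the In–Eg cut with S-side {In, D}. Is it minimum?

No — its capacity is 14, but the minimum cut has capacity 11.

Given cut capacity: 9 + 5 = 14.
Augment In→D→R1→Eg: bottleneck 9, flow now 9.
Augment In→D→Core→Eg: bottleneck 2, flow now 11.
No augmenting path remains; maximum flow = 11.
In the residual graph, reachable from In: {In}.
Min-cut edges: In→D (11); capacity 11 = 11.
Cut capacity 14 exceeds the max flow 11, so it is not minimum.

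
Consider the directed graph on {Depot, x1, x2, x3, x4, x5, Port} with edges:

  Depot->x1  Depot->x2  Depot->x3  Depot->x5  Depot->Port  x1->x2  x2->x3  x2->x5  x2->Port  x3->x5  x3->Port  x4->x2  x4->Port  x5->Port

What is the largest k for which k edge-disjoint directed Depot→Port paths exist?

Assign every edge capacity 1; by Menger, the answer equals the max flow.
Path Depot→Port (+1); total 1.
Path Depot→x2→Port (+1); total 2.
Path Depot→x3→Port (+1); total 3.
Path Depot→x5→Port (+1); total 4.
No residual Depot→Port path; max flow = 4.
Certifying cut of size 4: {Depot→Port, x2→Port, x3→Port, x5→Port}.

4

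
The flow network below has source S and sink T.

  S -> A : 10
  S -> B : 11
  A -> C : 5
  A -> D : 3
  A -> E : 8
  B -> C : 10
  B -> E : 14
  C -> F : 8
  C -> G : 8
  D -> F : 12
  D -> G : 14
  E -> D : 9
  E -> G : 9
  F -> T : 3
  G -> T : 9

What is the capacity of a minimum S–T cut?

Augment S→A→C→F→T: bottleneck 3, flow now 3.
Augment S→A→C→G→T: bottleneck 2, flow now 5.
Augment S→A→D→G→T: bottleneck 3, flow now 8.
Augment S→A→E→G→T: bottleneck 2, flow now 10.
Augment S→B→C→G→T: bottleneck 2, flow now 12.
No augmenting path remains; maximum flow = 12.
By max-flow min-cut, the minimum cut capacity equals the max flow.
In the residual graph, reachable from S: {S, A, B, C, D, E, F, G}.
Min-cut edges: F→T (3), G→T (9); capacity 3 + 9 = 12.

12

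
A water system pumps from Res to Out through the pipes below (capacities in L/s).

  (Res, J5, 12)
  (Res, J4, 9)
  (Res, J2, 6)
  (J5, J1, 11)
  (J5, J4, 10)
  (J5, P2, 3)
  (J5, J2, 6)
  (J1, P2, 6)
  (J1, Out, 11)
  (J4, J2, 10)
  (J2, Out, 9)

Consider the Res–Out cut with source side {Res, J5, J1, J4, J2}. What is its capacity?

Edges leaving {Res, J5, J1, J4, J2}: J5→P2 (3), J1→P2 (6), J1→Out (11), J2→Out (9).
Cut capacity = 3 + 6 + 11 + 9 = 29.

29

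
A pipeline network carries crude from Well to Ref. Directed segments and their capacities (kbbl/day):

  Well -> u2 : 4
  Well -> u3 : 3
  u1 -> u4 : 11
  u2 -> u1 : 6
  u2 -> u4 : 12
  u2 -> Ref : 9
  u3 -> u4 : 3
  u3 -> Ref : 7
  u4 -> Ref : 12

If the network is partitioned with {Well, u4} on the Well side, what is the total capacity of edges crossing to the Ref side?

Edges leaving {Well, u4}: Well→u2 (4), Well→u3 (3), u4→Ref (12).
Cut capacity = 4 + 3 + 12 = 19.

19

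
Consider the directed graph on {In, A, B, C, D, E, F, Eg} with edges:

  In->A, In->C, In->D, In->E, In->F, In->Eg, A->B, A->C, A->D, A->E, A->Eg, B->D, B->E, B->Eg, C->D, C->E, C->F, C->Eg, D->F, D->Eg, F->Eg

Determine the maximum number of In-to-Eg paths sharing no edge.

5

Assign every edge capacity 1; by Menger, the answer equals the max flow.
Path In→Eg (+1); total 1.
Path In→A→Eg (+1); total 2.
Path In→C→Eg (+1); total 3.
Path In→D→Eg (+1); total 4.
Path In→F→Eg (+1); total 5.
No residual In→Eg path; max flow = 5.
Certifying cut of size 5: {In→A, In→C, In→D, In→Eg, In→F}.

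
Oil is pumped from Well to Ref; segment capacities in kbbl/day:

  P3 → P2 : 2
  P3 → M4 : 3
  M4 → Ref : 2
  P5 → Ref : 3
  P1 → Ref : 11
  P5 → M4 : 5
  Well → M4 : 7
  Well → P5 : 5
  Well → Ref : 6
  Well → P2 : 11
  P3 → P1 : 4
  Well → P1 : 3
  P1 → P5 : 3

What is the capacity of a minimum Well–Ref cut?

Augment Well→Ref: bottleneck 6, flow now 6.
Augment Well→P1→Ref: bottleneck 3, flow now 9.
Augment Well→P5→Ref: bottleneck 3, flow now 12.
Augment Well→M4→Ref: bottleneck 2, flow now 14.
No augmenting path remains; maximum flow = 14.
By max-flow min-cut, the minimum cut capacity equals the max flow.
In the residual graph, reachable from Well: {Well, P2, P5, M4}.
Min-cut edges: Well→P1 (3), Well→Ref (6), P5→Ref (3), M4→Ref (2); capacity 3 + 6 + 3 + 2 = 14.

14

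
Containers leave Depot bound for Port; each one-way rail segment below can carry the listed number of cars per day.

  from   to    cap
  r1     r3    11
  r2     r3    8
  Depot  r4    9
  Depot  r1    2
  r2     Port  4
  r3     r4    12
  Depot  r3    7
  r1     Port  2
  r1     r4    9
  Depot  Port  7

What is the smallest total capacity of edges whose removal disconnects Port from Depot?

Augment Depot→Port: bottleneck 7, flow now 7.
Augment Depot→r1→Port: bottleneck 2, flow now 9.
No augmenting path remains; maximum flow = 9.
By max-flow min-cut, the minimum cut capacity equals the max flow.
In the residual graph, reachable from Depot: {Depot, r3, r4}.
Min-cut edges: Depot→r1 (2), Depot→Port (7); capacity 2 + 7 = 9.

9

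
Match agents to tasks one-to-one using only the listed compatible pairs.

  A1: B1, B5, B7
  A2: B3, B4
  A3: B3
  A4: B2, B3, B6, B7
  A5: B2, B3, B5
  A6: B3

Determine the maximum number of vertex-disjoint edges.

5

Unit-capacity flow: source→left, listed edges, right→sink; max matching = max flow.
Augmenting path A1→B1 (+1); matched 1.
Augmenting path A2→B3 (+1); matched 2.
Augmenting path A4→B2 (+1); matched 3.
Augmenting path A5→B5 (+1); matched 4.
Augmenting path A3→B3→A2→B4 (+1); matched 5.
No augmenting path remains; maximum matching = 5.
König certificate: {A1, A2, A4, A5, B3} is a vertex cover of size 5 (every listed pair touches it), so no matching can be larger.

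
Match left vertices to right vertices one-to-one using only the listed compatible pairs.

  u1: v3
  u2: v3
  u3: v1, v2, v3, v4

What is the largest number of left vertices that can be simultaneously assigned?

Unit-capacity flow: source→left, listed edges, right→sink; max matching = max flow.
Augmenting path u1→v3 (+1); matched 1.
Augmenting path u3→v1 (+1); matched 2.
No augmenting path remains; maximum matching = 2.
König certificate: {u3, v3} is a vertex cover of size 2 (every listed pair touches it), so no matching can be larger.

2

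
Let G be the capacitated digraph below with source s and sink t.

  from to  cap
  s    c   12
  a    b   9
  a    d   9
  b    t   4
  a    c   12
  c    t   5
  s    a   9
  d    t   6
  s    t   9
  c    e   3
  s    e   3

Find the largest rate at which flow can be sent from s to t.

Augment s→t: bottleneck 9, flow now 9.
Augment s→c→t: bottleneck 5, flow now 14.
Augment s→a→b→t: bottleneck 4, flow now 18.
Augment s→a→d→t: bottleneck 5, flow now 23.
No augmenting path remains; maximum flow = 23.
In the residual graph, reachable from s: {s, c, e}.
Min-cut edges: s→a (9), s→t (9), c→t (5); capacity 9 + 9 + 5 = 23.
This cut is saturated, so no flow can exceed 23.

23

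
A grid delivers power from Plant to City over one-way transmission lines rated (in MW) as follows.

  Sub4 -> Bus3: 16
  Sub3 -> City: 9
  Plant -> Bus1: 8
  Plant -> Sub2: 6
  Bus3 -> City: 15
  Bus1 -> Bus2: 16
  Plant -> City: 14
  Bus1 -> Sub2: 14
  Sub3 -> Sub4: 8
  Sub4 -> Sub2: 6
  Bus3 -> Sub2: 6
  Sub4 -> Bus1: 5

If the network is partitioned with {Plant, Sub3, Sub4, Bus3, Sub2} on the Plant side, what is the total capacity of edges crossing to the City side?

Edges leaving {Plant, Sub3, Sub4, Bus3, Sub2}: Plant→Bus1 (8), Plant→City (14), Sub3→City (9), Sub4→Bus1 (5), Bus3→City (15).
Cut capacity = 8 + 14 + 9 + 5 + 15 = 51.

51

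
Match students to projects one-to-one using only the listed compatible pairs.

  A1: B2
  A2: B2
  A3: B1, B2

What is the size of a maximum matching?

2

Unit-capacity flow: source→left, listed edges, right→sink; max matching = max flow.
Augmenting path A1→B2 (+1); matched 1.
Augmenting path A3→B1 (+1); matched 2.
No augmenting path remains; maximum matching = 2.
König certificate: {A3, B2} is a vertex cover of size 2 (every listed pair touches it), so no matching can be larger.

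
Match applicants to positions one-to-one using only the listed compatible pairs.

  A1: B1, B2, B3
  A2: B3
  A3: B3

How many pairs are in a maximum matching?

2

Unit-capacity flow: source→left, listed edges, right→sink; max matching = max flow.
Augmenting path A1→B1 (+1); matched 1.
Augmenting path A2→B3 (+1); matched 2.
No augmenting path remains; maximum matching = 2.
König certificate: {A1, B3} is a vertex cover of size 2 (every listed pair touches it), so no matching can be larger.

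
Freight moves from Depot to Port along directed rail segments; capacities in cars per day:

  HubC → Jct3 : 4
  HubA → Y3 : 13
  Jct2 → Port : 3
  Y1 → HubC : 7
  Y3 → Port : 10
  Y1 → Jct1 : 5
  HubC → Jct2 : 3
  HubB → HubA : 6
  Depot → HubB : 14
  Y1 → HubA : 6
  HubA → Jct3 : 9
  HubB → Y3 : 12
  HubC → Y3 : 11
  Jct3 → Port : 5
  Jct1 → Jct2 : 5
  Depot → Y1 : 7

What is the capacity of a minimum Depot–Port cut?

Augment Depot→HubB→Y3→Port: bottleneck 10, flow now 10.
Augment Depot→HubB→HubA→Jct3→Port: bottleneck 4, flow now 14.
Augment Depot→Y1→HubC→Jct2→Port: bottleneck 3, flow now 17.
Augment Depot→Y1→HubC→Jct3→Port: bottleneck 1, flow now 18.
No augmenting path remains; maximum flow = 18.
By max-flow min-cut, the minimum cut capacity equals the max flow.
In the residual graph, reachable from Depot: {Depot, HubB, Y1, HubC, HubA, Jct1, Y3, Jct2, Jct3}.
Min-cut edges: Y3→Port (10), Jct2→Port (3), Jct3→Port (5); capacity 10 + 3 + 5 = 18.

18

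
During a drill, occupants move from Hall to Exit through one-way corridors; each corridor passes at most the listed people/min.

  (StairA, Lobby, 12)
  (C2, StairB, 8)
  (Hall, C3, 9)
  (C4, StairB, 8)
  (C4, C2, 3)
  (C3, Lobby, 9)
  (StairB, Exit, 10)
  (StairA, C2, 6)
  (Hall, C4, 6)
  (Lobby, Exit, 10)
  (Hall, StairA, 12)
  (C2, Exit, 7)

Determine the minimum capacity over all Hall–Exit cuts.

Augment Hall→C4→C2→Exit: bottleneck 3, flow now 3.
Augment Hall→C4→StairB→Exit: bottleneck 3, flow now 6.
Augment Hall→C3→Lobby→Exit: bottleneck 9, flow now 15.
Augment Hall→StairA→C2→Exit: bottleneck 4, flow now 19.
Augment Hall→StairA→Lobby→Exit: bottleneck 1, flow now 20.
Augment Hall→StairA→C2→StairB→Exit: bottleneck 2, flow now 22.
No augmenting path remains; maximum flow = 22.
By max-flow min-cut, the minimum cut capacity equals the max flow.
In the residual graph, reachable from Hall: {Hall, C3, StairA, Lobby}.
Min-cut edges: Hall→C4 (6), StairA→C2 (6), Lobby→Exit (10); capacity 6 + 6 + 10 = 22.

22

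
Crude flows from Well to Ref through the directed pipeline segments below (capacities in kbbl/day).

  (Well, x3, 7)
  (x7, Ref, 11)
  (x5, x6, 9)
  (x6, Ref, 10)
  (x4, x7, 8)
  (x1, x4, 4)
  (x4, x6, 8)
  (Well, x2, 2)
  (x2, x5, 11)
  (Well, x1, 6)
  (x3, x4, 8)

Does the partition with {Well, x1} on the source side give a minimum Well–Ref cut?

Yes — it is a minimum cut (capacity 13).

Given cut capacity: 2 + 7 + 4 = 13.
Augment Well→x1→x4→x6→Ref: bottleneck 4, flow now 4.
Augment Well→x2→x5→x6→Ref: bottleneck 2, flow now 6.
Augment Well→x3→x4→x6→Ref: bottleneck 4, flow now 10.
Augment Well→x3→x4→x7→Ref: bottleneck 3, flow now 13.
No augmenting path remains; maximum flow = 13.
Cut capacity 13 equals the max flow, so it is a minimum cut.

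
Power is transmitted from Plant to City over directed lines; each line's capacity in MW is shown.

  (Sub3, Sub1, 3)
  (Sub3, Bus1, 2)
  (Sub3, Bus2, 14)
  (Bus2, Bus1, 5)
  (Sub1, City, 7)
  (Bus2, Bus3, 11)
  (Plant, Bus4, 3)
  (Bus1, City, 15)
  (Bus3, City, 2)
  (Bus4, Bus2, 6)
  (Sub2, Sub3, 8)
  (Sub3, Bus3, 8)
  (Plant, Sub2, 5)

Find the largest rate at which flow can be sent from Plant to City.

8

Augment Plant→Sub2→Sub3→Bus3→City: bottleneck 2, flow now 2.
Augment Plant→Sub2→Sub3→Bus1→City: bottleneck 2, flow now 4.
Augment Plant→Sub2→Sub3→Sub1→City: bottleneck 1, flow now 5.
Augment Plant→Bus4→Bus2→Bus1→City: bottleneck 3, flow now 8.
No augmenting path remains; maximum flow = 8.
In the residual graph, reachable from Plant: {Plant}.
Min-cut edges: Plant→Sub2 (5), Plant→Bus4 (3); capacity 5 + 3 = 8.
This cut is saturated, so no flow can exceed 8.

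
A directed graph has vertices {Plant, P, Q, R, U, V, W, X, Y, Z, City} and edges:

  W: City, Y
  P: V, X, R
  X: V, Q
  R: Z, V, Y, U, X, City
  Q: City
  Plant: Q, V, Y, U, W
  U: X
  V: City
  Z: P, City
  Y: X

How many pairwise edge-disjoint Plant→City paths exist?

3

Assign every edge capacity 1; by Menger, the answer equals the max flow.
Path Plant→Q→City (+1); total 1.
Path Plant→V→City (+1); total 2.
Path Plant→W→City (+1); total 3.
No residual Plant→City path; max flow = 3.
Certifying cut of size 3: {Plant→W, Q→City, V→City}.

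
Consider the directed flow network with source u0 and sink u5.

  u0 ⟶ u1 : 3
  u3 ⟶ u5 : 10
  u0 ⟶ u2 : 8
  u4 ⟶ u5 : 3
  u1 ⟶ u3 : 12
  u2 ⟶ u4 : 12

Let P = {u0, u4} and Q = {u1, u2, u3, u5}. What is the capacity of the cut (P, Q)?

Edges leaving {u0, u4}: u0→u1 (3), u0→u2 (8), u4→u5 (3).
Cut capacity = 3 + 8 + 3 = 14.

14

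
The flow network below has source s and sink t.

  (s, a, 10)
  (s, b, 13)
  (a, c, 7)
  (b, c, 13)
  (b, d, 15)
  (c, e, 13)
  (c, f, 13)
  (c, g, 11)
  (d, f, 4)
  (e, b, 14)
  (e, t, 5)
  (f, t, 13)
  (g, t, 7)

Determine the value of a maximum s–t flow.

20

Augment s→a→c→e→t: bottleneck 5, flow now 5.
Augment s→a→c→f→t: bottleneck 2, flow now 7.
Augment s→b→c→f→t: bottleneck 11, flow now 18.
Augment s→b→c→g→t: bottleneck 2, flow now 20.
No augmenting path remains; maximum flow = 20.
In the residual graph, reachable from s: {s, a}.
Min-cut edges: s→b (13), a→c (7); capacity 13 + 7 = 20.
This cut is saturated, so no flow can exceed 20.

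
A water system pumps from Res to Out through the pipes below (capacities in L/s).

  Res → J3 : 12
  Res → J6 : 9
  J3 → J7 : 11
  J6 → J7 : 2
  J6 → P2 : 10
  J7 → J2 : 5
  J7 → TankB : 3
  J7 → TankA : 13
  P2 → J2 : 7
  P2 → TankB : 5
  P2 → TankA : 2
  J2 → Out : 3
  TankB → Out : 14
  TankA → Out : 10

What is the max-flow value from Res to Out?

Augment Res→J3→J7→J2→Out: bottleneck 3, flow now 3.
Augment Res→J3→J7→TankB→Out: bottleneck 3, flow now 6.
Augment Res→J3→J7→TankA→Out: bottleneck 5, flow now 11.
Augment Res→J6→J7→TankA→Out: bottleneck 2, flow now 13.
Augment Res→J6→P2→TankB→Out: bottleneck 5, flow now 18.
Augment Res→J6→P2→TankA→Out: bottleneck 2, flow now 20.
No augmenting path remains; maximum flow = 20.
In the residual graph, reachable from Res: {Res, J3}.
Min-cut edges: Res→J6 (9), J3→J7 (11); capacity 9 + 11 = 20.
This cut is saturated, so no flow can exceed 20.

20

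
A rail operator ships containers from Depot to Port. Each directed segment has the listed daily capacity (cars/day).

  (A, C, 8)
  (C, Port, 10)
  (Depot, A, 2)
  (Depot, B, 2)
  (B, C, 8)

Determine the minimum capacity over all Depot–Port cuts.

Augment Depot→A→C→Port: bottleneck 2, flow now 2.
Augment Depot→B→C→Port: bottleneck 2, flow now 4.
No augmenting path remains; maximum flow = 4.
By max-flow min-cut, the minimum cut capacity equals the max flow.
In the residual graph, reachable from Depot: {Depot}.
Min-cut edges: Depot→A (2), Depot→B (2); capacity 2 + 2 = 4.

4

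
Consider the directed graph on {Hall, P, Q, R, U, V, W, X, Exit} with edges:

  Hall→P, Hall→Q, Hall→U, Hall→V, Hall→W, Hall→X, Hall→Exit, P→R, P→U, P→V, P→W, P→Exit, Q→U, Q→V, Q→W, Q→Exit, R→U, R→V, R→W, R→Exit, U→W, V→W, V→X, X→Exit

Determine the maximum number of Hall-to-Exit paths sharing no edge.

Assign every edge capacity 1; by Menger, the answer equals the max flow.
Path Hall→Exit (+1); total 1.
Path Hall→P→Exit (+1); total 2.
Path Hall→Q→Exit (+1); total 3.
Path Hall→X→Exit (+1); total 4.
No residual Hall→Exit path; max flow = 4.
Certifying cut of size 4: {Hall→Exit, Hall→P, Hall→Q, X→Exit}.

4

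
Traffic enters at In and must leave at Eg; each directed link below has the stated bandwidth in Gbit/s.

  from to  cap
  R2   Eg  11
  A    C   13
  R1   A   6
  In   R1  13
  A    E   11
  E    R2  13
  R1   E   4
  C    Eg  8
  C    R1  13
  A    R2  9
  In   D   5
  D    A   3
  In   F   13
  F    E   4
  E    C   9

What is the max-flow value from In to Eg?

Augment In→R1→A→R2→Eg: bottleneck 6, flow now 6.
Augment In→R1→E→R2→Eg: bottleneck 4, flow now 10.
Augment In→F→E→R2→Eg: bottleneck 1, flow now 11.
Augment In→F→E→C→Eg: bottleneck 3, flow now 14.
Augment In→D→A→C→Eg: bottleneck 3, flow now 17.
No augmenting path remains; maximum flow = 17.
In the residual graph, reachable from In: {In, R1, F, D}.
Min-cut edges: R1→A (6), R1→E (4), F→E (4), D→A (3); capacity 6 + 4 + 4 + 3 = 17.
This cut is saturated, so no flow can exceed 17.

17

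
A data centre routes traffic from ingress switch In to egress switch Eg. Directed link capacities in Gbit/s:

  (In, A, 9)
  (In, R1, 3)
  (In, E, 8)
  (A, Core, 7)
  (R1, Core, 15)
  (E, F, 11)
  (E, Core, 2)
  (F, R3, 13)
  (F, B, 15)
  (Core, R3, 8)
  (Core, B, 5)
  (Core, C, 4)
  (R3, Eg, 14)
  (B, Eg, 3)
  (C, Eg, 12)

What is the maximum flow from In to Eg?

18

Augment In→A→Core→R3→Eg: bottleneck 7, flow now 7.
Augment In→R1→Core→R3→Eg: bottleneck 1, flow now 8.
Augment In→R1→Core→B→Eg: bottleneck 2, flow now 10.
Augment In→E→F→R3→Eg: bottleneck 6, flow now 16.
Augment In→E→F→B→Eg: bottleneck 1, flow now 17.
Augment In→E→Core→C→Eg: bottleneck 1, flow now 18.
No augmenting path remains; maximum flow = 18.
In the residual graph, reachable from In: {In, A}.
Min-cut edges: In→R1 (3), In→E (8), A→Core (7); capacity 3 + 8 + 7 = 18.
This cut is saturated, so no flow can exceed 18.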